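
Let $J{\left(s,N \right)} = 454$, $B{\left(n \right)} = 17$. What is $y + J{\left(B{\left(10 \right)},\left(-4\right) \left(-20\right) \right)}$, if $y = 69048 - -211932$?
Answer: $281434$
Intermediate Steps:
$y = 280980$ ($y = 69048 + 211932 = 280980$)
$y + J{\left(B{\left(10 \right)},\left(-4\right) \left(-20\right) \right)} = 280980 + 454 = 281434$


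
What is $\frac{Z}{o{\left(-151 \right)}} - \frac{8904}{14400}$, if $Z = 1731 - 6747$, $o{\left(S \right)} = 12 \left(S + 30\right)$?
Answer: $\frac{18719}{6600} \approx 2.8362$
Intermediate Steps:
$o{\left(S \right)} = 360 + 12 S$ ($o{\left(S \right)} = 12 \left(30 + S\right) = 360 + 12 S$)
$Z = -5016$
$\frac{Z}{o{\left(-151 \right)}} - \frac{8904}{14400} = - \frac{5016}{360 + 12 \left(-151\right)} - \frac{8904}{14400} = - \frac{5016}{360 - 1812} - \frac{371}{600} = - \frac{5016}{-1452} - \frac{371}{600} = \left(-5016\right) \left(- \frac{1}{1452}\right) - \frac{371}{600} = \frac{38}{11} - \frac{371}{600} = \frac{18719}{6600}$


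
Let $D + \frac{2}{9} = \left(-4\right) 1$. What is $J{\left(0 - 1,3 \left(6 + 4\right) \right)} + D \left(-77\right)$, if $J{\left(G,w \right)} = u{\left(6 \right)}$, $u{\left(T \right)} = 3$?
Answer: $\frac{2953}{9} \approx 328.11$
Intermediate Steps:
$J{\left(G,w \right)} = 3$
$D = - \frac{38}{9}$ ($D = - \frac{2}{9} - 4 = - \frac{38}{9} \approx -4.2222$)
$J{\left(0 - 1,3 \left(6 + 4\right) \right)} + D \left(-77\right) = 3 - - \frac{2926}{9} = 3 + \frac{2926}{9} = \frac{2953}{9}$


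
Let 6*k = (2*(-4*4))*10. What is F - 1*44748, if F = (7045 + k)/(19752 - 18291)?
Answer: -196109509/4383 ≈ -44743.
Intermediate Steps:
k = -160/3 (k = ((2*(-4*4))*10)/6 = ((2*(-16))*10)/6 = (-32*10)/6 = (1/6)*(-320) = -160/3 ≈ -53.333)
F = 20975/4383 (F = (7045 - 160/3)/(19752 - 18291) = (20975/3)/1461 = (20975/3)*(1/1461) = 20975/4383 ≈ 4.7855)
F - 1*44748 = 20975/4383 - 1*44748 = 20975/4383 - 44748 = -196109509/4383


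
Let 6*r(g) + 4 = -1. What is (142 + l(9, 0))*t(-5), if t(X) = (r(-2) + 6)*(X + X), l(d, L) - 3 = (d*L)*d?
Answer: -22475/3 ≈ -7491.7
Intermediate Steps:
r(g) = -5/6 (r(g) = -2/3 + (1/6)*(-1) = -2/3 - 1/6 = -5/6)
l(d, L) = 3 + L*d**2 (l(d, L) = 3 + (d*L)*d = 3 + (L*d)*d = 3 + L*d**2)
t(X) = 31*X/3 (t(X) = (-5/6 + 6)*(X + X) = 31*(2*X)/6 = 31*X/3)
(142 + l(9, 0))*t(-5) = (142 + (3 + 0*9**2))*((31/3)*(-5)) = (142 + (3 + 0*81))*(-155/3) = (142 + (3 + 0))*(-155/3) = (142 + 3)*(-155/3) = 145*(-155/3) = -22475/3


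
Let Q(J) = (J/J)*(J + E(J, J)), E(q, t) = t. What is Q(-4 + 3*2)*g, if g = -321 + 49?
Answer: -1088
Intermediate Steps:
g = -272
Q(J) = 2*J (Q(J) = (J/J)*(J + J) = 1*(2*J) = 2*J)
Q(-4 + 3*2)*g = (2*(-4 + 3*2))*(-272) = (2*(-4 + 6))*(-272) = (2*2)*(-272) = 4*(-272) = -1088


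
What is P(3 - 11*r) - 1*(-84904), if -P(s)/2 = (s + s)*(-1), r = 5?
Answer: 84696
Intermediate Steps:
P(s) = 4*s (P(s) = -2*(s + s)*(-1) = -2*2*s*(-1) = -(-4)*s = 4*s)
P(3 - 11*r) - 1*(-84904) = 4*(3 - 11*5) - 1*(-84904) = 4*(3 - 55) + 84904 = 4*(-52) + 84904 = -208 + 84904 = 84696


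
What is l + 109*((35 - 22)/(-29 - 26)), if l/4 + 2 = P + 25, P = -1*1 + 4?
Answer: 4303/55 ≈ 78.236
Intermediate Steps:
P = 3 (P = -1 + 4 = 3)
l = 104 (l = -8 + 4*(3 + 25) = -8 + 4*28 = -8 + 112 = 104)
l + 109*((35 - 22)/(-29 - 26)) = 104 + 109*((35 - 22)/(-29 - 26)) = 104 + 109*(13/(-55)) = 104 + 109*(13*(-1/55)) = 104 + 109*(-13/55) = 104 - 1417/55 = 4303/55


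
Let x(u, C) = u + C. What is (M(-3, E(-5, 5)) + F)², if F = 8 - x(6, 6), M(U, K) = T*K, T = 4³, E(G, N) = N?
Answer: 99856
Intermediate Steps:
x(u, C) = C + u
T = 64
M(U, K) = 64*K
F = -4 (F = 8 - (6 + 6) = 8 - 1*12 = 8 - 12 = -4)
(M(-3, E(-5, 5)) + F)² = (64*5 - 4)² = (320 - 4)² = 316² = 99856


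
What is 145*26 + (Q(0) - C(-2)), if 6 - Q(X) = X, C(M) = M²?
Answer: 3772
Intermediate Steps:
Q(X) = 6 - X
145*26 + (Q(0) - C(-2)) = 145*26 + ((6 - 1*0) - 1*(-2)²) = 3770 + ((6 + 0) - 1*4) = 3770 + (6 - 4) = 3770 + 2 = 3772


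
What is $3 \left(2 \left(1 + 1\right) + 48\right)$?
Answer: $156$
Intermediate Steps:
$3 \left(2 \left(1 + 1\right) + 48\right) = 3 \left(2 \cdot 2 + 48\right) = 3 \left(4 + 48\right) = 3 \cdot 52 = 156$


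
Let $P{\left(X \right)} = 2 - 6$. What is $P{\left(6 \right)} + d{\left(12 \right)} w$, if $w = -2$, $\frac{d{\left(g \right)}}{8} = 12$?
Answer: $-196$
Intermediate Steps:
$d{\left(g \right)} = 96$ ($d{\left(g \right)} = 8 \cdot 12 = 96$)
$P{\left(X \right)} = -4$ ($P{\left(X \right)} = 2 - 6 = -4$)
$P{\left(6 \right)} + d{\left(12 \right)} w = -4 + 96 \left(-2\right) = -4 - 192 = -196$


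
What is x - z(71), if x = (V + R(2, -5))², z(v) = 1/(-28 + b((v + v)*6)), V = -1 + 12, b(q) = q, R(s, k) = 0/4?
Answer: 99703/824 ≈ 121.00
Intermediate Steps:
R(s, k) = 0 (R(s, k) = 0*(¼) = 0)
V = 11
z(v) = 1/(-28 + 12*v) (z(v) = 1/(-28 + (v + v)*6) = 1/(-28 + (2*v)*6) = 1/(-28 + 12*v))
x = 121 (x = (11 + 0)² = 11² = 121)
x - z(71) = 121 - 1/(4*(-7 + 3*71)) = 121 - 1/(4*(-7 + 213)) = 121 - 1/(4*206) = 121 - 1*1/824 = 121 - 1/824 = 99703/824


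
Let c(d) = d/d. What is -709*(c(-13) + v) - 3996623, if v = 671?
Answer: -4473071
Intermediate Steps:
c(d) = 1
-709*(c(-13) + v) - 3996623 = -709*(1 + 671) - 3996623 = -709*672 - 3996623 = -476448 - 3996623 = -4473071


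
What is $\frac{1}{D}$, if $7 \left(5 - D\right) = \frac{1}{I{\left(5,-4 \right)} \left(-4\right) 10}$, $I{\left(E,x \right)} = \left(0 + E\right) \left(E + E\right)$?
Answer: $\frac{14000}{70001} \approx 0.2$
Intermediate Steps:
$I{\left(E,x \right)} = 2 E^{2}$ ($I{\left(E,x \right)} = E 2 E = 2 E^{2}$)
$D = \frac{70001}{14000}$ ($D = 5 - \frac{1}{7 \cdot 2 \cdot 5^{2} \left(-4\right) 10} = 5 - \frac{1}{7 \cdot 2 \cdot 25 \left(-4\right) 10} = 5 - \frac{1}{7 \cdot 50 \left(-4\right) 10} = 5 - \frac{1}{7 \left(\left(-200\right) 10\right)} = 5 - \frac{1}{7 \left(-2000\right)} = 5 - - \frac{1}{14000} = 5 + \frac{1}{14000} = \frac{70001}{14000} \approx 5.0001$)
$\frac{1}{D} = \frac{1}{\frac{70001}{14000}} = \frac{14000}{70001}$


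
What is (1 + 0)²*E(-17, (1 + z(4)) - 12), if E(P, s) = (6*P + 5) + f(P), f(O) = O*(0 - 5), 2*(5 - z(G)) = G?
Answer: -12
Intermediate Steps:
z(G) = 5 - G/2
f(O) = -5*O (f(O) = O*(-5) = -5*O)
E(P, s) = 5 + P (E(P, s) = (6*P + 5) - 5*P = (5 + 6*P) - 5*P = 5 + P)
(1 + 0)²*E(-17, (1 + z(4)) - 12) = (1 + 0)²*(5 - 17) = 1²*(-12) = 1*(-12) = -12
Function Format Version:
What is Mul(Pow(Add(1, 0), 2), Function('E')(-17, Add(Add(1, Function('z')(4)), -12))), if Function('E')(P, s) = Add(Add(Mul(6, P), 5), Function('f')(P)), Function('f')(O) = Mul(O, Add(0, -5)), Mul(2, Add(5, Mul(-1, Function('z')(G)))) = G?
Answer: -12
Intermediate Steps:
Function('z')(G) = Add(5, Mul(Rational(-1, 2), G))
Function('f')(O) = Mul(-5, O) (Function('f')(O) = Mul(O, -5) = Mul(-5, O))
Function('E')(P, s) = Add(5, P) (Function('E')(P, s) = Add(Add(Mul(6, P), 5), Mul(-5, P)) = Add(Add(5, Mul(6, P)), Mul(-5, P)) = Add(5, P))
Mul(Pow(Add(1, 0), 2), Function('E')(-17, Add(Add(1, Function('z')(4)), -12))) = Mul(Pow(Add(1, 0), 2), Add(5, -17)) = Mul(Pow(1, 2), -12) = Mul(1, -12) = -12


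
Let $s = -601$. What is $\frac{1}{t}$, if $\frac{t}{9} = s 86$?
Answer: $- \frac{1}{465174} \approx -2.1497 \cdot 10^{-6}$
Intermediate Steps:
$t = -465174$ ($t = 9 \left(\left(-601\right) 86\right) = 9 \left(-51686\right) = -465174$)
$\frac{1}{t} = \frac{1}{-465174} = - \frac{1}{465174}$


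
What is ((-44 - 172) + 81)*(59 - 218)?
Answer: 21465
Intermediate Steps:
((-44 - 172) + 81)*(59 - 218) = (-216 + 81)*(-159) = -135*(-159) = 21465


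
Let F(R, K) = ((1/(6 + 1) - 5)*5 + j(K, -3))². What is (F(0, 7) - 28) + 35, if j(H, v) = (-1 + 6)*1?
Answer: 18568/49 ≈ 378.94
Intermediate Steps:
j(H, v) = 5 (j(H, v) = 5*1 = 5)
F(R, K) = 18225/49 (F(R, K) = ((1/(6 + 1) - 5)*5 + 5)² = ((1/7 - 5)*5 + 5)² = ((⅐ - 5)*5 + 5)² = (-34/7*5 + 5)² = (-170/7 + 5)² = (-135/7)² = 18225/49)
(F(0, 7) - 28) + 35 = (18225/49 - 28) + 35 = 16853/49 + 35 = 18568/49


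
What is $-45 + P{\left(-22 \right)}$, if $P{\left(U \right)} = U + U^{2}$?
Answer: $417$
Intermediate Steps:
$-45 + P{\left(-22 \right)} = -45 - 22 \left(1 - 22\right) = -45 - -462 = -45 + 462 = 417$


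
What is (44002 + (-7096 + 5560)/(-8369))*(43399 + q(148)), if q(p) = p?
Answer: 16036368869878/8369 ≈ 1.9162e+9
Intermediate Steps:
(44002 + (-7096 + 5560)/(-8369))*(43399 + q(148)) = (44002 + (-7096 + 5560)/(-8369))*(43399 + 148) = (44002 - 1536*(-1/8369))*43547 = (44002 + 1536/8369)*43547 = (368254274/8369)*43547 = 16036368869878/8369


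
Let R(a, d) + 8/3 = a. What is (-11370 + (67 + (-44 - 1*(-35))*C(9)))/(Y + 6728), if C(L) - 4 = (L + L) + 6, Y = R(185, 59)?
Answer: -34665/20731 ≈ -1.6721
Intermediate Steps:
R(a, d) = -8/3 + a
Y = 547/3 (Y = -8/3 + 185 = 547/3 ≈ 182.33)
C(L) = 10 + 2*L (C(L) = 4 + ((L + L) + 6) = 4 + (2*L + 6) = 4 + (6 + 2*L) = 10 + 2*L)
(-11370 + (67 + (-44 - 1*(-35))*C(9)))/(Y + 6728) = (-11370 + (67 + (-44 - 1*(-35))*(10 + 2*9)))/(547/3 + 6728) = (-11370 + (67 + (-44 + 35)*(10 + 18)))/(20731/3) = (-11370 + (67 - 9*28))*(3/20731) = (-11370 + (67 - 252))*(3/20731) = (-11370 - 185)*(3/20731) = -11555*3/20731 = -34665/20731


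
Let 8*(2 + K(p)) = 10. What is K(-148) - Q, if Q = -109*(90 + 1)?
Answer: 39673/4 ≈ 9918.3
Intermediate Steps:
Q = -9919 (Q = -109*91 = -9919)
K(p) = -3/4 (K(p) = -2 + (1/8)*10 = -2 + 5/4 = -3/4)
K(-148) - Q = -3/4 - 1*(-9919) = -3/4 + 9919 = 39673/4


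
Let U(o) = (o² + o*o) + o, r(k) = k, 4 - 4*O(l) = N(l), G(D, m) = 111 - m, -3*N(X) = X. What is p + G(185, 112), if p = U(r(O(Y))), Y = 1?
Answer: 175/72 ≈ 2.4306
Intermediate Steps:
N(X) = -X/3
O(l) = 1 + l/12 (O(l) = 1 - (-1)*l/12 = 1 + l/12)
U(o) = o + 2*o² (U(o) = (o² + o²) + o = 2*o² + o = o + 2*o²)
p = 247/72 (p = (1 + (1/12)*1)*(1 + 2*(1 + (1/12)*1)) = (1 + 1/12)*(1 + 2*(1 + 1/12)) = 13*(1 + 2*(13/12))/12 = 13*(1 + 13/6)/12 = (13/12)*(19/6) = 247/72 ≈ 3.4306)
p + G(185, 112) = 247/72 + (111 - 1*112) = 247/72 + (111 - 112) = 247/72 - 1 = 175/72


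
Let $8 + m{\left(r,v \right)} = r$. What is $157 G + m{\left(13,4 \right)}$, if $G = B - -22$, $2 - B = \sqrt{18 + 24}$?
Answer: $3773 - 157 \sqrt{42} \approx 2755.5$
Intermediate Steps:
$B = 2 - \sqrt{42}$ ($B = 2 - \sqrt{18 + 24} = 2 - \sqrt{42} \approx -4.4807$)
$m{\left(r,v \right)} = -8 + r$
$G = 24 - \sqrt{42}$ ($G = \left(2 - \sqrt{42}\right) - -22 = \left(2 - \sqrt{42}\right) + 22 = 24 - \sqrt{42} \approx 17.519$)
$157 G + m{\left(13,4 \right)} = 157 \left(24 - \sqrt{42}\right) + \left(-8 + 13\right) = \left(3768 - 157 \sqrt{42}\right) + 5 = 3773 - 157 \sqrt{42}$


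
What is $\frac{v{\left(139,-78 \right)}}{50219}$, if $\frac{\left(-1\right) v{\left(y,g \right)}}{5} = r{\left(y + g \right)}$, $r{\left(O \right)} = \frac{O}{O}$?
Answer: $- \frac{5}{50219} \approx -9.9564 \cdot 10^{-5}$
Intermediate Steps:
$r{\left(O \right)} = 1$
$v{\left(y,g \right)} = -5$ ($v{\left(y,g \right)} = \left(-5\right) 1 = -5$)
$\frac{v{\left(139,-78 \right)}}{50219} = - \frac{5}{50219}$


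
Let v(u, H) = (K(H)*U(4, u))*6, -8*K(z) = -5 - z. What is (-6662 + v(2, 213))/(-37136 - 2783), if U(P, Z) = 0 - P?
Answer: 7316/39919 ≈ 0.18327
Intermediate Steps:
U(P, Z) = -P
K(z) = 5/8 + z/8 (K(z) = -(-5 - z)/8 = 5/8 + z/8)
v(u, H) = -15 - 3*H (v(u, H) = ((5/8 + H/8)*(-1*4))*6 = ((5/8 + H/8)*(-4))*6 = (-5/2 - H/2)*6 = -15 - 3*H)
(-6662 + v(2, 213))/(-37136 - 2783) = (-6662 + (-15 - 3*213))/(-37136 - 2783) = (-6662 + (-15 - 639))/(-39919) = (-6662 - 654)*(-1/39919) = -7316*(-1/39919) = 7316/39919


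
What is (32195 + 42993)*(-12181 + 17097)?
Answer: 369624208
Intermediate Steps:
(32195 + 42993)*(-12181 + 17097) = 75188*4916 = 369624208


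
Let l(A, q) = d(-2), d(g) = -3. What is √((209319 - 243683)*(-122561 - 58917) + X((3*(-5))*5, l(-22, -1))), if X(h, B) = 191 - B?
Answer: 3*√692923354 ≈ 78970.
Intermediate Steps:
l(A, q) = -3
√((209319 - 243683)*(-122561 - 58917) + X((3*(-5))*5, l(-22, -1))) = √((209319 - 243683)*(-122561 - 58917) + (191 - 1*(-3))) = √(-34364*(-181478) + (191 + 3)) = √(6236309992 + 194) = √6236310186 = 3*√692923354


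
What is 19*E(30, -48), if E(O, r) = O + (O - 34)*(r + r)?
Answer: 7866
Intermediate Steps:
E(O, r) = O + 2*r*(-34 + O) (E(O, r) = O + (-34 + O)*(2*r) = O + 2*r*(-34 + O))
19*E(30, -48) = 19*(30 - 68*(-48) + 2*30*(-48)) = 19*(30 + 3264 - 2880) = 19*414 = 7866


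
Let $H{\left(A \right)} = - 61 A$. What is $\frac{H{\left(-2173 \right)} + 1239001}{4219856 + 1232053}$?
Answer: $\frac{1371554}{5451909} \approx 0.25157$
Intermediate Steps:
$\frac{H{\left(-2173 \right)} + 1239001}{4219856 + 1232053} = \frac{\left(-61\right) \left(-2173\right) + 1239001}{4219856 + 1232053} = \frac{132553 + 1239001}{5451909} = 1371554 \cdot \frac{1}{5451909} = \frac{1371554}{5451909}$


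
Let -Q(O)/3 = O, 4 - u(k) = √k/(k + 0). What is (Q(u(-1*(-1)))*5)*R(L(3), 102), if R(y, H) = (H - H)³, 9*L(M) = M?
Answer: 0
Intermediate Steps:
L(M) = M/9
u(k) = 4 - 1/√k (u(k) = 4 - √k/(k + 0) = 4 - √k/k = 4 - 1/√k)
Q(O) = -3*O
R(y, H) = 0 (R(y, H) = 0³ = 0)
(Q(u(-1*(-1)))*5)*R(L(3), 102) = (-3*(4 - 1/√(-1*(-1)))*5)*0 = (-3*(4 - 1/√1)*5)*0 = (-3*(4 - 1*1)*5)*0 = (-3*(4 - 1)*5)*0 = (-3*3*5)*0 = -9*5*0 = -45*0 = 0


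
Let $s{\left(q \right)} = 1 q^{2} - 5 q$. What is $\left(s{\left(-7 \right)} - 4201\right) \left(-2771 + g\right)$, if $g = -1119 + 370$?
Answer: $14491840$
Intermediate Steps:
$s{\left(q \right)} = q^{2} - 5 q$
$g = -749$
$\left(s{\left(-7 \right)} - 4201\right) \left(-2771 + g\right) = \left(- 7 \left(-5 - 7\right) - 4201\right) \left(-2771 - 749\right) = \left(\left(-7\right) \left(-12\right) - 4201\right) \left(-3520\right) = \left(84 - 4201\right) \left(-3520\right) = \left(-4117\right) \left(-3520\right) = 14491840$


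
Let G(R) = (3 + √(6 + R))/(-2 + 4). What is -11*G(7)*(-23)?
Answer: 759/2 + 253*√13/2 ≈ 835.60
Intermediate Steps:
G(R) = 3/2 + √(6 + R)/2 (G(R) = (3 + √(6 + R))/2 = (3 + √(6 + R))*(½) = 3/2 + √(6 + R)/2)
-11*G(7)*(-23) = -11*(3/2 + √(6 + 7)/2)*(-23) = -11*(3/2 + √13/2)*(-23) = (-33/2 - 11*√13/2)*(-23) = 759/2 + 253*√13/2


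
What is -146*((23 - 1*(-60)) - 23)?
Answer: -8760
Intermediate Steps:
-146*((23 - 1*(-60)) - 23) = -146*((23 + 60) - 23) = -146*(83 - 23) = -146*60 = -8760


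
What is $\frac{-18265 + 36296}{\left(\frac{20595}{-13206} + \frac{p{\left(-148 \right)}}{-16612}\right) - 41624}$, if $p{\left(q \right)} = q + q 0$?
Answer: $- \frac{329633834686}{760977753215} \approx -0.43317$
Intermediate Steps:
$p{\left(q \right)} = q$ ($p{\left(q \right)} = q + 0 = q$)
$\frac{-18265 + 36296}{\left(\frac{20595}{-13206} + \frac{p{\left(-148 \right)}}{-16612}\right) - 41624} = \frac{-18265 + 36296}{\left(\frac{20595}{-13206} - \frac{148}{-16612}\right) - 41624} = \frac{18031}{\left(20595 \left(- \frac{1}{13206}\right) - - \frac{37}{4153}\right) - 41624} = \frac{18031}{\left(- \frac{6865}{4402} + \frac{37}{4153}\right) - 41624} = \frac{18031}{- \frac{28347471}{18281506} - 41624} = \frac{18031}{- \frac{760977753215}{18281506}} = 18031 \left(- \frac{18281506}{760977753215}\right) = - \frac{329633834686}{760977753215}$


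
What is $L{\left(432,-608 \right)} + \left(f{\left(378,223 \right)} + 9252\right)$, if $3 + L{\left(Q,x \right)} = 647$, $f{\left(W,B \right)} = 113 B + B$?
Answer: $35318$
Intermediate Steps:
$f{\left(W,B \right)} = 114 B$
$L{\left(Q,x \right)} = 644$ ($L{\left(Q,x \right)} = -3 + 647 = 644$)
$L{\left(432,-608 \right)} + \left(f{\left(378,223 \right)} + 9252\right) = 644 + \left(114 \cdot 223 + 9252\right) = 644 + \left(25422 + 9252\right) = 644 + 34674 = 35318$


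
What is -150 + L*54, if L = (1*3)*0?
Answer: -150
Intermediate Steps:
L = 0 (L = 3*0 = 0)
-150 + L*54 = -150 + 0*54 = -150 + 0 = -150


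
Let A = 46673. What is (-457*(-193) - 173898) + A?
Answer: -39024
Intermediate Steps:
(-457*(-193) - 173898) + A = (-457*(-193) - 173898) + 46673 = (88201 - 173898) + 46673 = -85697 + 46673 = -39024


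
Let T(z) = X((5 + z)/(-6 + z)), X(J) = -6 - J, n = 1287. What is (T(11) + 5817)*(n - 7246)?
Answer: -173043401/5 ≈ -3.4609e+7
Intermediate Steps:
T(z) = -6 - (5 + z)/(-6 + z)
(T(11) + 5817)*(n - 7246) = ((31 - 7*11)/(-6 + 11) + 5817)*(1287 - 7246) = ((31 - 77)/5 + 5817)*(-5959) = ((⅕)*(-46) + 5817)*(-5959) = (-46/5 + 5817)*(-5959) = (29039/5)*(-5959) = -173043401/5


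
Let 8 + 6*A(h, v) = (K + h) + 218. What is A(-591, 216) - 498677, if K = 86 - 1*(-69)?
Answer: -1496144/3 ≈ -4.9871e+5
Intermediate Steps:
K = 155 (K = 86 + 69 = 155)
A(h, v) = 365/6 + h/6 (A(h, v) = -4/3 + ((155 + h) + 218)/6 = -4/3 + (373 + h)/6 = -4/3 + (373/6 + h/6) = 365/6 + h/6)
A(-591, 216) - 498677 = (365/6 + (⅙)*(-591)) - 498677 = (365/6 - 197/2) - 498677 = -113/3 - 498677 = -1496144/3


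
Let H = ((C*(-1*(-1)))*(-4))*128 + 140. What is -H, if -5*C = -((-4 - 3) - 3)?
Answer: -1164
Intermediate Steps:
C = -2 (C = -(-1)*((-4 - 3) - 3)/5 = -(-1)*(-7 - 3)/5 = -(-1)*(-10)/5 = -⅕*10 = -2)
H = 1164 (H = (-(-2)*(-1)*(-4))*128 + 140 = (-2*1*(-4))*128 + 140 = -2*(-4)*128 + 140 = 8*128 + 140 = 1024 + 140 = 1164)
-H = -1*1164 = -1164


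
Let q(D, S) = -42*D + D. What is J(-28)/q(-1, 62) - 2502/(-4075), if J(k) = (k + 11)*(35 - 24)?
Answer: -659443/167075 ≈ -3.9470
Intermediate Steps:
q(D, S) = -41*D
J(k) = 121 + 11*k (J(k) = (11 + k)*11 = 121 + 11*k)
J(-28)/q(-1, 62) - 2502/(-4075) = (121 + 11*(-28))/((-41*(-1))) - 2502/(-4075) = (121 - 308)/41 - 2502*(-1/4075) = -187*1/41 + 2502/4075 = -187/41 + 2502/4075 = -659443/167075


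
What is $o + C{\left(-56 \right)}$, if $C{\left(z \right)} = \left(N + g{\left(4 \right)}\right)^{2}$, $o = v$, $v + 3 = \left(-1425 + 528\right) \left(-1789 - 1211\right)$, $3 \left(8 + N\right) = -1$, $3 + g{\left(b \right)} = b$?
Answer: $\frac{24219457}{9} \approx 2.6911 \cdot 10^{6}$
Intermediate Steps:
$g{\left(b \right)} = -3 + b$
$N = - \frac{25}{3}$ ($N = -8 + \frac{1}{3} \left(-1\right) = -8 - \frac{1}{3} = - \frac{25}{3} \approx -8.3333$)
$v = 2690997$ ($v = -3 + \left(-1425 + 528\right) \left(-1789 - 1211\right) = -3 - -2691000 = -3 + 2691000 = 2690997$)
$o = 2690997$
$C{\left(z \right)} = \frac{484}{9}$ ($C{\left(z \right)} = \left(- \frac{25}{3} + \left(-3 + 4\right)\right)^{2} = \left(- \frac{25}{3} + 1\right)^{2} = \left(- \frac{22}{3}\right)^{2} = \frac{484}{9}$)
$o + C{\left(-56 \right)} = 2690997 + \frac{484}{9} = \frac{24219457}{9}$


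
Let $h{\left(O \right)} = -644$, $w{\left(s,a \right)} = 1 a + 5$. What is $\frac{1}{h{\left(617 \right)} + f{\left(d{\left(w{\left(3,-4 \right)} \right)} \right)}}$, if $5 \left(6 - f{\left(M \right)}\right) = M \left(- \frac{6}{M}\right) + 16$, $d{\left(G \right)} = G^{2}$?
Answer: $- \frac{1}{640} \approx -0.0015625$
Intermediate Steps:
$w{\left(s,a \right)} = 5 + a$ ($w{\left(s,a \right)} = a + 5 = 5 + a$)
$f{\left(M \right)} = 4$ ($f{\left(M \right)} = 6 - \frac{M \left(- \frac{6}{M}\right) + 16}{5} = 6 - \frac{-6 + 16}{5} = 6 - 2 = 4$)
$\frac{1}{h{\left(617 \right)} + f{\left(d{\left(w{\left(3,-4 \right)} \right)} \right)}} = \frac{1}{-644 + 4} = \frac{1}{-640} = - \frac{1}{640}$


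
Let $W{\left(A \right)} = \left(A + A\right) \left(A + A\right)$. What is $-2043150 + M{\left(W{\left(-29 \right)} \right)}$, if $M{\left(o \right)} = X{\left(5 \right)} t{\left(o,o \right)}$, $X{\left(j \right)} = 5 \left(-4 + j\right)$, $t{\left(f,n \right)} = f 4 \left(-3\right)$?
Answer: $-2244990$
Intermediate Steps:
$t{\left(f,n \right)} = - 12 f$ ($t{\left(f,n \right)} = 4 f \left(-3\right) = - 12 f$)
$X{\left(j \right)} = -20 + 5 j$
$W{\left(A \right)} = 4 A^{2}$ ($W{\left(A \right)} = 2 A 2 A = 4 A^{2}$)
$M{\left(o \right)} = - 60 o$ ($M{\left(o \right)} = \left(-20 + 5 \cdot 5\right) \left(- 12 o\right) = \left(-20 + 25\right) \left(- 12 o\right) = 5 \left(- 12 o\right) = - 60 o$)
$-2043150 + M{\left(W{\left(-29 \right)} \right)} = -2043150 - 60 \cdot 4 \left(-29\right)^{2} = -2043150 - 60 \cdot 4 \cdot 841 = -2043150 - 201840 = -2244990$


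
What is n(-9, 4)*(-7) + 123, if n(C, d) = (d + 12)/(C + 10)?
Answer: 11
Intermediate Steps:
n(C, d) = (12 + d)/(10 + C)
n(-9, 4)*(-7) + 123 = ((12 + 4)/(10 - 9))*(-7) + 123 = (16/1)*(-7) + 123 = (1*16)*(-7) + 123 = 16*(-7) + 123 = -112 + 123 = 11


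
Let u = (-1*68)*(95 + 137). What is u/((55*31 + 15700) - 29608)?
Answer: 15776/12203 ≈ 1.2928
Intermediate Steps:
u = -15776 (u = -68*232 = -15776)
u/((55*31 + 15700) - 29608) = -15776/((55*31 + 15700) - 29608) = -15776/((1705 + 15700) - 29608) = -15776/(17405 - 29608) = -15776/(-12203) = -15776*(-1/12203) = 15776/12203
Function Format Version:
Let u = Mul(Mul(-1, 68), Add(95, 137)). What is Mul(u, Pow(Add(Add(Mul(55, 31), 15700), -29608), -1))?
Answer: Rational(15776, 12203) ≈ 1.2928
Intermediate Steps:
u = -15776 (u = Mul(-68, 232) = -15776)
Mul(u, Pow(Add(Add(Mul(55, 31), 15700), -29608), -1)) = Mul(-15776, Pow(Add(Add(Mul(55, 31), 15700), -29608), -1)) = Mul(-15776, Pow(Add(Add(1705, 15700), -29608), -1)) = Mul(-15776, Pow(Add(17405, -29608), -1)) = Mul(-15776, Pow(-12203, -1)) = Mul(-15776, Rational(-1, 12203)) = Rational(15776, 12203)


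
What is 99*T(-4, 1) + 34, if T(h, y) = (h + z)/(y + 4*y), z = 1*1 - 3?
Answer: -424/5 ≈ -84.800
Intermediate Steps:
z = -2 (z = 1 - 3 = -2)
T(h, y) = (-2 + h)/(5*y) (T(h, y) = (h - 2)/(y + 4*y) = (-2 + h)/((5*y)) = (-2 + h)*(1/(5*y)) = (-2 + h)/(5*y))
99*T(-4, 1) + 34 = 99*((⅕)*(-2 - 4)/1) + 34 = 99*((⅕)*1*(-6)) + 34 = 99*(-6/5) + 34 = -594/5 + 34 = -424/5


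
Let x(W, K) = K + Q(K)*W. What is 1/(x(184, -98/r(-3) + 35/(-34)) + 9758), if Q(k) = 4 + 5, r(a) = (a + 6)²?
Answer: 306/3489037 ≈ 8.7703e-5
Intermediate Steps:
r(a) = (6 + a)²
Q(k) = 9
x(W, K) = K + 9*W
1/(x(184, -98/r(-3) + 35/(-34)) + 9758) = 1/(((-98/(6 - 3)² + 35/(-34)) + 9*184) + 9758) = 1/(((-98/(3²) + 35*(-1/34)) + 1656) + 9758) = 1/(((-98/9 - 35/34) + 1656) + 9758) = 1/((-3647/306 + 1656) + 9758) = 1/(503089/306 + 9758) = 1/(3489037/306) = 306/3489037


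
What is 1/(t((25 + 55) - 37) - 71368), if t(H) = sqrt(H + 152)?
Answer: -71368/5093391229 - sqrt(195)/5093391229 ≈ -1.4015e-5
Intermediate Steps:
t(H) = sqrt(152 + H)
1/(t((25 + 55) - 37) - 71368) = 1/(sqrt(152 + ((25 + 55) - 37)) - 71368) = 1/(sqrt(152 + (80 - 37)) - 71368) = 1/(sqrt(152 + 43) - 71368) = 1/(sqrt(195) - 71368) = 1/(-71368 + sqrt(195))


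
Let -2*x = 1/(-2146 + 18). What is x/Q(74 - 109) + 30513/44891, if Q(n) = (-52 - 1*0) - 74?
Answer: 2337533491/3439009728 ≈ 0.67971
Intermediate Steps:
Q(n) = -126 (Q(n) = (-52 + 0) - 74 = -52 - 74 = -126)
x = 1/4256 (x = -1/(2*(-2146 + 18)) = -½/(-2128) = -½*(-1/2128) = 1/4256 ≈ 0.00023496)
x/Q(74 - 109) + 30513/44891 = (1/4256)/(-126) + 30513/44891 = (1/4256)*(-1/126) + 30513*(1/44891) = -1/536256 + 4359/6413 = 2337533491/3439009728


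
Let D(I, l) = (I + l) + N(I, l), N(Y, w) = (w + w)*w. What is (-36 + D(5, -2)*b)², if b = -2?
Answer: 3364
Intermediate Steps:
N(Y, w) = 2*w² (N(Y, w) = (2*w)*w = 2*w²)
D(I, l) = I + l + 2*l² (D(I, l) = (I + l) + 2*l² = I + l + 2*l²)
(-36 + D(5, -2)*b)² = (-36 + (5 - 2 + 2*(-2)²)*(-2))² = (-36 + (5 - 2 + 2*4)*(-2))² = (-36 + (5 - 2 + 8)*(-2))² = (-36 + 11*(-2))² = (-36 - 22)² = (-58)² = 3364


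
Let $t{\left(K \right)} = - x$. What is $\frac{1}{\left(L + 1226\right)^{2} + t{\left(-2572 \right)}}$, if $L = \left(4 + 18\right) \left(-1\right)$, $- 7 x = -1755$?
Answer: $\frac{7}{10145557} \approx 6.8996 \cdot 10^{-7}$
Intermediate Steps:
$x = \frac{1755}{7}$ ($x = \left(- \frac{1}{7}\right) \left(-1755\right) = \frac{1755}{7} \approx 250.71$)
$t{\left(K \right)} = - \frac{1755}{7}$ ($t{\left(K \right)} = \left(-1\right) \frac{1755}{7} = - \frac{1755}{7}$)
$L = -22$ ($L = 22 \left(-1\right) = -22$)
$\frac{1}{\left(L + 1226\right)^{2} + t{\left(-2572 \right)}} = \frac{1}{\left(-22 + 1226\right)^{2} - \frac{1755}{7}} = \frac{1}{1204^{2} - \frac{1755}{7}} = \frac{1}{1449616 - \frac{1755}{7}} = \frac{1}{\frac{10145557}{7}} = \frac{7}{10145557}$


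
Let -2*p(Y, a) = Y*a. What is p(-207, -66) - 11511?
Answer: -18342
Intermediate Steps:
p(Y, a) = -Y*a/2
p(-207, -66) - 11511 = -½*(-207)*(-66) - 11511 = -6831 - 11511 = -18342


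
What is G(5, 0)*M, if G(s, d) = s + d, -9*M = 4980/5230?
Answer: -830/1569 ≈ -0.52900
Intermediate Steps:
M = -166/1569 (M = -1660/(3*5230) = -⅑*498/523 = -166/1569 ≈ -0.10580)
G(s, d) = d + s
G(5, 0)*M = (0 + 5)*(-166/1569) = 5*(-166/1569) = -830/1569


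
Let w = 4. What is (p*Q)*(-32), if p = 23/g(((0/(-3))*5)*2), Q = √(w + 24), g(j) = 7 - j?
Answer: -1472*√7/7 ≈ -556.36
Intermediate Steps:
Q = 2*√7 (Q = √(4 + 24) = √28 = 2*√7 ≈ 5.2915)
p = 23/7 (p = 23/(7 - (0/(-3))*5*2) = 23/(7 - (0*(-⅓))*5*2) = 23/(7 - 0*5*2) = 23/(7 - 0*2) = 23/(7 - 1*0) = 23/(7 + 0) = 23/7 ≈ 3.2857)
(p*Q)*(-32) = (23*(2*√7)/7)*(-32) = (46*√7/7)*(-32) = -1472*√7/7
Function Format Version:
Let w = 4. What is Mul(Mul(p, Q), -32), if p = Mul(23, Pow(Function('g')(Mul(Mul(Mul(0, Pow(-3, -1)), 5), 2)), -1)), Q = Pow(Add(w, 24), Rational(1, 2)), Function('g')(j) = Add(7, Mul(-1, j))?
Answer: Mul(Rational(-1472, 7), Pow(7, Rational(1, 2))) ≈ -556.36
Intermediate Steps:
Q = Mul(2, Pow(7, Rational(1, 2))) (Q = Pow(Add(4, 24), Rational(1, 2)) = Pow(28, Rational(1, 2)) = Mul(2, Pow(7, Rational(1, 2))) ≈ 5.2915)
p = Rational(23, 7) (p = Mul(23, Pow(Add(7, Mul(-1, Mul(Mul(Mul(0, Pow(-3, -1)), 5), 2))), -1)) = Mul(23, Pow(Add(7, Mul(-1, Mul(Mul(Mul(0, Rational(-1, 3)), 5), 2))), -1)) = Mul(23, Pow(Add(7, Mul(-1, Mul(Mul(0, 5), 2))), -1)) = Mul(23, Pow(Add(7, Mul(-1, Mul(0, 2))), -1)) = Mul(23, Pow(Add(7, Mul(-1, 0)), -1)) = Mul(23, Pow(Add(7, 0), -1)) = Mul(23, Pow(7, -1)) = Mul(23, Rational(1, 7)) = Rational(23, 7) ≈ 3.2857)
Mul(Mul(p, Q), -32) = Mul(Mul(Rational(23, 7), Mul(2, Pow(7, Rational(1, 2)))), -32) = Mul(Mul(Rational(46, 7), Pow(7, Rational(1, 2))), -32) = Mul(Rational(-1472, 7), Pow(7, Rational(1, 2)))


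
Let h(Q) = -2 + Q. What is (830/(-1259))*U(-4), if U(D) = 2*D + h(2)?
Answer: 6640/1259 ≈ 5.2740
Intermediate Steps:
U(D) = 2*D (U(D) = 2*D + (-2 + 2) = 2*D + 0 = 2*D)
(830/(-1259))*U(-4) = (830/(-1259))*(2*(-4)) = (830*(-1/1259))*(-8) = -830/1259*(-8) = 6640/1259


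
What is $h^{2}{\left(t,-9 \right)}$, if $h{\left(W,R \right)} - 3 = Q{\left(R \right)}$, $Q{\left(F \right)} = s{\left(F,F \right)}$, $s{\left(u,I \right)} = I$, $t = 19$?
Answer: $36$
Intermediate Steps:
$Q{\left(F \right)} = F$
$h{\left(W,R \right)} = 3 + R$
$h^{2}{\left(t,-9 \right)} = \left(3 - 9\right)^{2} = \left(-6\right)^{2} = 36$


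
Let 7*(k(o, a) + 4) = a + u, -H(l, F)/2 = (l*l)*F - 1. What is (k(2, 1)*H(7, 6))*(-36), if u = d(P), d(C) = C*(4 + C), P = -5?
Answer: -464112/7 ≈ -66302.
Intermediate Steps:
H(l, F) = 2 - 2*F*l**2 (H(l, F) = -2*((l*l)*F - 1) = -2*(l**2*F - 1) = -2*(F*l**2 - 1) = -2*(-1 + F*l**2) = 2 - 2*F*l**2)
u = 5 (u = -5*(4 - 5) = -5*(-1) = 5)
k(o, a) = -23/7 + a/7 (k(o, a) = -4 + (a + 5)/7 = -4 + (5 + a)/7 = -4 + (5/7 + a/7) = -23/7 + a/7)
(k(2, 1)*H(7, 6))*(-36) = ((-23/7 + (1/7)*1)*(2 - 2*6*7**2))*(-36) = ((-23/7 + 1/7)*(2 - 2*6*49))*(-36) = -22*(2 - 588)/7*(-36) = -22/7*(-586)*(-36) = (12892/7)*(-36) = -464112/7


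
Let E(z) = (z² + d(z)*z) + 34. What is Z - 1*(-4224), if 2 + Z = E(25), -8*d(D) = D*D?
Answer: 23423/8 ≈ 2927.9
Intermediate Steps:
d(D) = -D²/8 (d(D) = -D*D/8 = -D²/8)
E(z) = 34 + z² - z³/8 (E(z) = (z² + (-z²/8)*z) + 34 = (z² - z³/8) + 34 = 34 + z² - z³/8)
Z = -10369/8 (Z = -2 + (34 + 25² - ⅛*25³) = -2 + (34 + 625 - ⅛*15625) = -2 + (34 + 625 - 15625/8) = -2 - 10353/8 = -10369/8 ≈ -1296.1)
Z - 1*(-4224) = -10369/8 - 1*(-4224) = -10369/8 + 4224 = 23423/8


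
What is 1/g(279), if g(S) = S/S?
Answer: 1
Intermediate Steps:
g(S) = 1
1/g(279) = 1/1 = 1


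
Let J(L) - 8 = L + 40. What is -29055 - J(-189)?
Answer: -28914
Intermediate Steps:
J(L) = 48 + L (J(L) = 8 + (L + 40) = 8 + (40 + L) = 48 + L)
-29055 - J(-189) = -29055 - (48 - 189) = -29055 - 1*(-141) = -29055 + 141 = -28914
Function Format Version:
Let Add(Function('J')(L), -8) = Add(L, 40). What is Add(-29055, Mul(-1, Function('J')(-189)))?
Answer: -28914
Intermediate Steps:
Function('J')(L) = Add(48, L) (Function('J')(L) = Add(8, Add(L, 40)) = Add(8, Add(40, L)) = Add(48, L))
Add(-29055, Mul(-1, Function('J')(-189))) = Add(-29055, Mul(-1, Add(48, -189))) = Add(-29055, Mul(-1, -141)) = Add(-29055, 141) = -28914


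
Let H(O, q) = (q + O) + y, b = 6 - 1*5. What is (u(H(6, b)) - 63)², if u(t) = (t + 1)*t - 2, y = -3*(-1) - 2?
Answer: 49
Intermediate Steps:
y = 1 (y = 3 - 2 = 1)
b = 1 (b = 6 - 5 = 1)
H(O, q) = 1 + O + q (H(O, q) = (q + O) + 1 = (O + q) + 1 = 1 + O + q)
u(t) = -2 + t*(1 + t) (u(t) = (1 + t)*t - 2 = t*(1 + t) - 2 = -2 + t*(1 + t))
(u(H(6, b)) - 63)² = ((-2 + (1 + 6 + 1) + (1 + 6 + 1)²) - 63)² = ((-2 + 8 + 8²) - 63)² = ((-2 + 8 + 64) - 63)² = (70 - 63)² = 7² = 49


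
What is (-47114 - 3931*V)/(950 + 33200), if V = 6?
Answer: -1414/683 ≈ -2.0703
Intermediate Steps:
(-47114 - 3931*V)/(950 + 33200) = (-47114 - 3931*6)/(950 + 33200) = (-47114 - 23586)/34150 = -70700*1/34150 = -1414/683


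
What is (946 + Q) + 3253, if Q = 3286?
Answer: 7485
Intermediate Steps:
(946 + Q) + 3253 = (946 + 3286) + 3253 = 4232 + 3253 = 7485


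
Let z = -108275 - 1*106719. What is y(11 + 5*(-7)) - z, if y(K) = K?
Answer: 214970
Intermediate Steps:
z = -214994 (z = -108275 - 106719 = -214994)
y(11 + 5*(-7)) - z = (11 + 5*(-7)) - 1*(-214994) = (11 - 35) + 214994 = -24 + 214994 = 214970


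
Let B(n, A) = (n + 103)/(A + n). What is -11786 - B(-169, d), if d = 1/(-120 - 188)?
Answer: -204505662/17351 ≈ -11786.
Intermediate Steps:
d = -1/308 (d = 1/(-308) = -1/308 ≈ -0.0032468)
B(n, A) = (103 + n)/(A + n)
-11786 - B(-169, d) = -11786 - (103 - 169)/(-1/308 - 169) = -11786 - (-66)/(-52053/308) = -11786 - (-308)*(-66)/52053 = -11786 - 1*6776/17351 = -11786 - 6776/17351 = -204505662/17351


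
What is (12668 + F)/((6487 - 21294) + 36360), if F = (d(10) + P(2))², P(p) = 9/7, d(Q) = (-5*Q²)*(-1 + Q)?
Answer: 992303813/1056097 ≈ 939.60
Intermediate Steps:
d(Q) = -5*Q²*(-1 + Q)
P(p) = 9/7 (P(p) = 9*(⅐) = 9/7)
F = 991683081/49 (F = (5*10²*(1 - 1*10) + 9/7)² = (5*100*(1 - 10) + 9/7)² = (5*100*(-9) + 9/7)² = (-4500 + 9/7)² = (-31491/7)² = 991683081/49 ≈ 2.0238e+7)
(12668 + F)/((6487 - 21294) + 36360) = (12668 + 991683081/49)/((6487 - 21294) + 36360) = 992303813/(49*(-14807 + 36360)) = (992303813/49)/21553 = (992303813/49)*(1/21553) = 992303813/1056097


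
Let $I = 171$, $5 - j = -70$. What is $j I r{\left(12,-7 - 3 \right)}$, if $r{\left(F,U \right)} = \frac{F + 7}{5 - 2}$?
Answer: $81225$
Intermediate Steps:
$r{\left(F,U \right)} = \frac{7}{3} + \frac{F}{3}$ ($r{\left(F,U \right)} = \frac{7 + F}{3} = \left(7 + F\right) \frac{1}{3} = \frac{7}{3} + \frac{F}{3}$)
$j = 75$ ($j = 5 - -70 = 5 + 70 = 75$)
$j I r{\left(12,-7 - 3 \right)} = 75 \cdot 171 \left(\frac{7}{3} + \frac{1}{3} \cdot 12\right) = 12825 \left(\frac{7}{3} + 4\right) = 12825 \cdot \frac{19}{3} = 81225$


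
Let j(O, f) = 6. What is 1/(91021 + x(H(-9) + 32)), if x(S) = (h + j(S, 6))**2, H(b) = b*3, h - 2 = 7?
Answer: 1/91246 ≈ 1.0959e-5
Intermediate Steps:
h = 9 (h = 2 + 7 = 9)
H(b) = 3*b
x(S) = 225 (x(S) = (9 + 6)**2 = 15**2 = 225)
1/(91021 + x(H(-9) + 32)) = 1/(91021 + 225) = 1/91246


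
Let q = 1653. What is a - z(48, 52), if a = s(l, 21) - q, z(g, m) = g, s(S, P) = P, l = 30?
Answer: -1680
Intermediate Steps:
a = -1632 (a = 21 - 1*1653 = 21 - 1653 = -1632)
a - z(48, 52) = -1632 - 1*48 = -1632 - 48 = -1680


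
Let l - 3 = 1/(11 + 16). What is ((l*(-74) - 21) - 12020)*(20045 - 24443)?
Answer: 485502550/9 ≈ 5.3945e+7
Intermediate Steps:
l = 82/27 (l = 3 + 1/(11 + 16) = 3 + 1/27 = 82/27 ≈ 3.0370)
((l*(-74) - 21) - 12020)*(20045 - 24443) = (((82/27)*(-74) - 21) - 12020)*(20045 - 24443) = ((-6068/27 - 21) - 12020)*(-4398) = (-6635/27 - 12020)*(-4398) = -331175/27*(-4398) = 485502550/9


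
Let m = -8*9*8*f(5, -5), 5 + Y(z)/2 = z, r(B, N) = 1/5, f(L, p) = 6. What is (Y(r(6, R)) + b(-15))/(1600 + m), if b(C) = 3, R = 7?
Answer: 33/9280 ≈ 0.0035560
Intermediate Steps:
r(B, N) = ⅕
Y(z) = -10 + 2*z
m = -3456 (m = -8*9*8*6 = -576*6 = -8*432 = -3456)
(Y(r(6, R)) + b(-15))/(1600 + m) = ((-10 + 2*(⅕)) + 3)/(1600 - 3456) = ((-10 + ⅖) + 3)/(-1856) = (-48/5 + 3)*(-1/1856) = -33/5*(-1/1856) = 33/9280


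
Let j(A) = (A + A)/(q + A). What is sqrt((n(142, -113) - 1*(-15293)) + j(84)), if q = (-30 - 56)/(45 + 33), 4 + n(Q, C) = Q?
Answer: 5*sqrt(6452418167)/3233 ≈ 124.23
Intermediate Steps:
n(Q, C) = -4 + Q
q = -43/39 (q = -86/78 = -86*1/78 = -43/39 ≈ -1.1026)
j(A) = 2*A/(-43/39 + A) (j(A) = (A + A)/(-43/39 + A) = (2*A)/(-43/39 + A) = 2*A/(-43/39 + A))
sqrt((n(142, -113) - 1*(-15293)) + j(84)) = sqrt(((-4 + 142) - 1*(-15293)) + 78*84/(-43 + 39*84)) = sqrt((138 + 15293) + 78*84/(-43 + 3276)) = sqrt(15431 + 78*84/3233) = sqrt(15431 + 78*84*(1/3233)) = sqrt(15431 + 6552/3233) = sqrt(49894975/3233) = 5*sqrt(6452418167)/3233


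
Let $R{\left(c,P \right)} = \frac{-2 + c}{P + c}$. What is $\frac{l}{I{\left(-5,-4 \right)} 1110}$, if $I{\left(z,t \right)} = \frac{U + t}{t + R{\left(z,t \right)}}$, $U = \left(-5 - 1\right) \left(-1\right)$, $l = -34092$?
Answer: $\frac{27463}{555} \approx 49.483$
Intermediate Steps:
$R{\left(c,P \right)} = \frac{-2 + c}{P + c}$
$U = 6$ ($U = \left(-6\right) \left(-1\right) = 6$)
$I{\left(z,t \right)} = \frac{6 + t}{t + \frac{-2 + z}{t + z}}$
$\frac{l}{I{\left(-5,-4 \right)} 1110} = - \frac{34092}{\frac{\left(6 - 4\right) \left(-4 - 5\right)}{-2 - 5 - 4 \left(-4 - 5\right)} 1110} = - \frac{34092}{\frac{1}{-2 - 5 - -36} \cdot 2 \left(-9\right) 1110} = - \frac{34092}{\frac{1}{-2 - 5 + 36} \cdot 2 \left(-9\right) 1110} = - \frac{34092}{\frac{1}{29} \cdot 2 \left(-9\right) 1110} = - \frac{34092}{\left(- \frac{18}{29}\right) 1110} = - \frac{34092}{- \frac{19980}{29}} = \left(-34092\right) \left(- \frac{29}{19980}\right) = \frac{27463}{555}$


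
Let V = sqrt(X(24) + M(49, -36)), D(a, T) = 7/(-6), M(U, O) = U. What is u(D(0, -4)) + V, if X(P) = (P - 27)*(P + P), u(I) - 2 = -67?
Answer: -65 + I*sqrt(95) ≈ -65.0 + 9.7468*I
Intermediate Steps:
D(a, T) = -7/6 (D(a, T) = 7*(-1/6) = -7/6)
u(I) = -65 (u(I) = 2 - 67 = -65)
X(P) = 2*P*(-27 + P) (X(P) = (-27 + P)*(2*P) = 2*P*(-27 + P))
V = I*sqrt(95) (V = sqrt(2*24*(-27 + 24) + 49) = sqrt(2*24*(-3) + 49) = sqrt(-144 + 49) = sqrt(-95) = I*sqrt(95) ≈ 9.7468*I)
u(D(0, -4)) + V = -65 + I*sqrt(95)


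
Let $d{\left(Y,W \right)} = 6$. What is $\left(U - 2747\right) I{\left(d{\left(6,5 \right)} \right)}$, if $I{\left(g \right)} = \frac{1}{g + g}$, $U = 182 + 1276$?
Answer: $- \frac{1289}{12} \approx -107.42$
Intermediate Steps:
$U = 1458$
$I{\left(g \right)} = \frac{1}{2 g}$
$\left(U - 2747\right) I{\left(d{\left(6,5 \right)} \right)} = \left(1458 - 2747\right) \frac{1}{2 \cdot 6} = \left(1458 - 2747\right) \frac{1}{2} \cdot \frac{1}{6} = \left(-1289\right) \frac{1}{12} = - \frac{1289}{12}$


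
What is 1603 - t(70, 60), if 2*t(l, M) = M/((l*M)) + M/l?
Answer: 224359/140 ≈ 1602.6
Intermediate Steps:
t(l, M) = 1/(2*l) + M/(2*l) (t(l, M) = (M/((l*M)) + M/l)/2 = (M/((M*l)) + M/l)/2 = (M*(1/(M*l)) + M/l)/2 = (1/l + M/l)/2 = 1/(2*l) + M/(2*l))
1603 - t(70, 60) = 1603 - (1 + 60)/(2*70) = 1603 - 61/(2*70) = 1603 - 1*61/140 = 1603 - 61/140 = 224359/140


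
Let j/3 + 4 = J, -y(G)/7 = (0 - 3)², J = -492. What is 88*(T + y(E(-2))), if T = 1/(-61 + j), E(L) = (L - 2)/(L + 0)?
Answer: -8587744/1549 ≈ -5544.1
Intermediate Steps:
E(L) = (-2 + L)/L
y(G) = -63 (y(G) = -7*(0 - 3)² = -7*(-3)² = -7*9 = -63)
j = -1488 (j = -12 + 3*(-492) = -12 - 1476 = -1488)
T = -1/1549 (T = 1/(-61 - 1488) = 1/(-1549) = -1/1549 ≈ -0.00064558)
88*(T + y(E(-2))) = 88*(-1/1549 - 63) = 88*(-97588/1549) = -8587744/1549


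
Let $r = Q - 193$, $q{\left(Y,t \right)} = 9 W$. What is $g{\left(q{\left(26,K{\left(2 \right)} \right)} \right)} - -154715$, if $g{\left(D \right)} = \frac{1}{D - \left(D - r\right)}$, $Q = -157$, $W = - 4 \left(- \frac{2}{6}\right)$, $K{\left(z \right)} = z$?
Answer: $\frac{54150249}{350} \approx 1.5472 \cdot 10^{5}$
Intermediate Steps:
$W = \frac{4}{3}$ ($W = - 4 \left(\left(-2\right) \frac{1}{6}\right) = \left(-4\right) \left(- \frac{1}{3}\right) = \frac{4}{3} \approx 1.3333$)
$q{\left(Y,t \right)} = 12$ ($q{\left(Y,t \right)} = 9 \cdot \frac{4}{3} = 12$)
$r = -350$ ($r = -157 - 193 = -350$)
$g{\left(D \right)} = - \frac{1}{350}$ ($g{\left(D \right)} = \frac{1}{D - \left(350 + D\right)} = \frac{1}{-350} = - \frac{1}{350}$)
$g{\left(q{\left(26,K{\left(2 \right)} \right)} \right)} - -154715 = - \frac{1}{350} - -154715 = - \frac{1}{350} + 154715 = \frac{54150249}{350}$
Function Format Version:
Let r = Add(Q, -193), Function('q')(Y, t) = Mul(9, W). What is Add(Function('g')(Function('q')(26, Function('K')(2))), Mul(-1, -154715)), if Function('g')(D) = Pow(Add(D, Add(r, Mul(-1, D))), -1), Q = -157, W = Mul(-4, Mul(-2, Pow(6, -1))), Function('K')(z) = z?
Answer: Rational(54150249, 350) ≈ 1.5472e+5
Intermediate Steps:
W = Rational(4, 3) (W = Mul(-4, Mul(-2, Rational(1, 6))) = Mul(-4, Rational(-1, 3)) = Rational(4, 3) ≈ 1.3333)
Function('q')(Y, t) = 12 (Function('q')(Y, t) = Mul(9, Rational(4, 3)) = 12)
r = -350 (r = Add(-157, -193) = -350)
Function('g')(D) = Rational(-1, 350) (Function('g')(D) = Pow(Add(D, Add(-350, Mul(-1, D))), -1) = Pow(-350, -1) = Rational(-1, 350))
Add(Function('g')(Function('q')(26, Function('K')(2))), Mul(-1, -154715)) = Add(Rational(-1, 350), Mul(-1, -154715)) = Add(Rational(-1, 350), 154715) = Rational(54150249, 350)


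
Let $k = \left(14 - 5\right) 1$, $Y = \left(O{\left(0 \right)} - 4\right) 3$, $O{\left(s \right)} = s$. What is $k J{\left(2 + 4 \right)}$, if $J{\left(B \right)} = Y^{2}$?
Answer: $1296$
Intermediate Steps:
$Y = -12$ ($Y = \left(0 - 4\right) 3 = \left(-4\right) 3 = -12$)
$J{\left(B \right)} = 144$ ($J{\left(B \right)} = \left(-12\right)^{2} = 144$)
$k = 9$ ($k = 9 \cdot 1 = 9$)
$k J{\left(2 + 4 \right)} = 9 \cdot 144 = 1296$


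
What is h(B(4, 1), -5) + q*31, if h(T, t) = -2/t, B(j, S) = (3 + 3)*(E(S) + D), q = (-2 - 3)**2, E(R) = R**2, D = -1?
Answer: 3877/5 ≈ 775.40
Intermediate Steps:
q = 25 (q = (-5)**2 = 25)
B(j, S) = -6 + 6*S**2 (B(j, S) = (3 + 3)*(S**2 - 1) = 6*(-1 + S**2) = -6 + 6*S**2)
h(B(4, 1), -5) + q*31 = -2/(-5) + 25*31 = -2*(-1/5) + 775 = 2/5 + 775 = 3877/5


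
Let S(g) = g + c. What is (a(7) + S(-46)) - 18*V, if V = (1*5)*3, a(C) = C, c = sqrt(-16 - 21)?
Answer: -309 + I*sqrt(37) ≈ -309.0 + 6.0828*I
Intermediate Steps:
c = I*sqrt(37) (c = sqrt(-37) = I*sqrt(37) ≈ 6.0828*I)
S(g) = g + I*sqrt(37)
V = 15 (V = 5*3 = 15)
(a(7) + S(-46)) - 18*V = (7 + (-46 + I*sqrt(37))) - 18*15 = (-39 + I*sqrt(37)) - 270 = -309 + I*sqrt(37)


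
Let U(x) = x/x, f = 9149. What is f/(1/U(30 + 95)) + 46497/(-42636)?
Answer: 11819099/1292 ≈ 9147.9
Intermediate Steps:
U(x) = 1
f/(1/U(30 + 95)) + 46497/(-42636) = 9149/(1/1) + 46497/(-42636) = 9149/1 + 46497*(-1/42636) = 9149*1 - 1409/1292 = 9149 - 1409/1292 = 11819099/1292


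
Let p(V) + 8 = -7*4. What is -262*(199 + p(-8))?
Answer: -42706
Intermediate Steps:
p(V) = -36 (p(V) = -8 - 7*4 = -8 - 28 = -36)
-262*(199 + p(-8)) = -262*(199 - 36) = -262*163 = -42706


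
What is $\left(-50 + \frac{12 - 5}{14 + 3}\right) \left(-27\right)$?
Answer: $\frac{22761}{17} \approx 1338.9$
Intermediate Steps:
$\left(-50 + \frac{12 - 5}{14 + 3}\right) \left(-27\right) = \left(-50 + \frac{7}{17}\right) \left(-27\right) = \left(- \frac{843}{17}\right) \left(-27\right) = \frac{22761}{17}$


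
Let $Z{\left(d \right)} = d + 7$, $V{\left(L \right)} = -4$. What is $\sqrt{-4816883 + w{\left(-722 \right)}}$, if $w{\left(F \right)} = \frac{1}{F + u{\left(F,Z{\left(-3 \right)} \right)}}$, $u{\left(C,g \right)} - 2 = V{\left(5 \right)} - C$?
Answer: $\frac{i \sqrt{19267534}}{2} \approx 2194.7 i$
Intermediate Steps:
$Z{\left(d \right)} = 7 + d$
$u{\left(C,g \right)} = -2 - C$ ($u{\left(C,g \right)} = 2 - \left(4 + C\right) = -2 - C$)
$w{\left(F \right)} = - \frac{1}{2}$ ($w{\left(F \right)} = \frac{1}{F - \left(2 + F\right)} = \frac{1}{-2} = - \frac{1}{2}$)
$\sqrt{-4816883 + w{\left(-722 \right)}} = \sqrt{-4816883 - \frac{1}{2}} = \sqrt{- \frac{9633767}{2}} = \frac{i \sqrt{19267534}}{2}$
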